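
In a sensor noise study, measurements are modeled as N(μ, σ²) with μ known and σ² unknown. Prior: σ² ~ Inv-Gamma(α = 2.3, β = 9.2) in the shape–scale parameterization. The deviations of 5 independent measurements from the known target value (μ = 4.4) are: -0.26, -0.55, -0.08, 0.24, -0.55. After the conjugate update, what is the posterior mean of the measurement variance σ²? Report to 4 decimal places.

2.5180

With known mean μ and an Inverse-Gamma(α, β) prior on σ², the Normal likelihood is conjugate: posterior is Inv-Gamma(α + n/2, β + Σ(xᵢ−μ)²/2).
Σ(xᵢ−μ)² = (-0.26)² + (-0.55)² + (-0.08)² + (0.24)² + (-0.55)² = 0.7366.
Posterior: Inv-Gamma(2.3 + 5/2, 9.2 + 0.7366/2) = Inv-Gamma(4.80, 9.56830).
E[σ²|data] = β/(α−1) = 9.56830/3.80 = 2.5180.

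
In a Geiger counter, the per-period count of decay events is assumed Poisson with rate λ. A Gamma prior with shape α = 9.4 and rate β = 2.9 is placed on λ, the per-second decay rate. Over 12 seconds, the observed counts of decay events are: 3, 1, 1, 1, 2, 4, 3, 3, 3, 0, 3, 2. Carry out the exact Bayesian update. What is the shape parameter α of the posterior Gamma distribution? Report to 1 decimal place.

35.4

With a Gamma(shape α, rate β) prior, the Poisson likelihood is conjugate: the posterior is Gamma(α + ΣXᵢ, β + n).
Sum of counts S = 26 over n = 12 seconds.
Posterior: Gamma(α+S, β+n) = Gamma(9.4+26, 2.9+12) = Gamma(35.4, 14.9).
Posterior α = 35.4.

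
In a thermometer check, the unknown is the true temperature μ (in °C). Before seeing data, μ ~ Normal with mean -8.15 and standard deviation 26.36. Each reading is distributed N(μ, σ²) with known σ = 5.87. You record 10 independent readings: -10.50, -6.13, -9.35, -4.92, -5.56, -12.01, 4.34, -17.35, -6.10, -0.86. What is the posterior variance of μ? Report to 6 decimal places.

3.428687

For Normal data with known variance σ², a Normal(μ₀, σ₀²) prior on μ is conjugate. Posterior precision = 1/σ₀² + n/σ²; posterior mean is the precision-weighted average of μ₀ and x̄.
σ₀² = 26.36² = 694.8496, σ² = 5.87² = 34.4569; σ² + n·σ₀² = 34.4569 + 10·694.8496 = 6982.9529.
Posterior precision = 1/σ₀² + n/σ² = 1/694.8496 + 10/34.4569 = (σ² + n·σ₀²)/(σ₀²σ²) = 6982.9529/(694.8496·34.4569); posterior variance σₙ² = σ₀²σ²/(σ² + n·σ₀²) = 694.8496·34.4569/6982.9529 = 3.428687.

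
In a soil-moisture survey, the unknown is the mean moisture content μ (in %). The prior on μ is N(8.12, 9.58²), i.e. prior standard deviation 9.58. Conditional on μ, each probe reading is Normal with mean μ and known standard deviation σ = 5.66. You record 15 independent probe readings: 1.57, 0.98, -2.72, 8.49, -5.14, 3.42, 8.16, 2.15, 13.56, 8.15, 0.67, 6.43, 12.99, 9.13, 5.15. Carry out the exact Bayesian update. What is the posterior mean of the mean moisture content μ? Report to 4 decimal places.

4.9400

For Normal data with known variance σ², a Normal(μ₀, σ₀²) prior on μ is conjugate. Posterior precision = 1/σ₀² + n/σ²; posterior mean is the precision-weighted average of μ₀ and x̄.
Σxᵢ = 1.57 + 0.98 + (-2.72) + 8.49 + (-5.14) + 3.42 + 8.16 + 2.15 + 13.56 + 8.15 + 0.67 + 6.43 + 12.99 + 9.13 + 5.15 = 72.99, so n·x̄ = 72.99.
σ₀² = 9.58² = 91.7764, σ² = 5.66² = 32.0356; σ² + n·σ₀² = 32.0356 + 15·91.7764 = 1408.6816.
Posterior mean = (μ₀/σ₀² + n·x̄/σ²)/(1/σ₀² + n/σ²) = (σ²·μ₀ + σ₀²·n·x̄)/(σ² + n·σ₀²) = (32.0356·8.12 + 91.7764·72.99)/1408.6816 = 6958.888508/1408.6816 = 4.9400.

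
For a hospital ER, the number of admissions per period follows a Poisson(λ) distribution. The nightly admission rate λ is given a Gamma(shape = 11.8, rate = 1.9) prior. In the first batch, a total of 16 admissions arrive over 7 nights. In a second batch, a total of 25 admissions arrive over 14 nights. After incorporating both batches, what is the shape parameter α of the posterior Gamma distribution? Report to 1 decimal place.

52.8

With a Gamma(shape α, rate β) prior, the Poisson likelihood is conjugate: the posterior is Gamma(α + ΣXᵢ, β + n).
After batch 1: Gamma(α+S, β+n) = Gamma(11.8+16, 1.9+7) = Gamma(27.8, 8.9).
After batch 2: Gamma(α+S, β+n) = Gamma(27.8+25, 8.9+14) = Gamma(52.8, 22.9).
Posterior α = 52.8.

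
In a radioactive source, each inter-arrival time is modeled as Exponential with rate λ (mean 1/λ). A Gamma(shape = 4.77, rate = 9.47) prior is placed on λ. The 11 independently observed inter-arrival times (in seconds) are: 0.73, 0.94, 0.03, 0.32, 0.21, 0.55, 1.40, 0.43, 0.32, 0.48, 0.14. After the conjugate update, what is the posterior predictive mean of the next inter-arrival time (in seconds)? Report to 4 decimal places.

1.0169

With a Gamma(shape α, rate β) prior on the exponential rate λ, the posterior after n observations with total T = Σxᵢ is Gamma(α+n, β+T).
Sum of observations T = 5.55 seconds; n = 11.
Posterior: Gamma(4.77+11, 9.47+5.55) = Gamma(15.77, 15.02).
The predictive distribution for the next observation is Lomax; its mean is β/(α−1) = 15.02/14.77 = 1.0169.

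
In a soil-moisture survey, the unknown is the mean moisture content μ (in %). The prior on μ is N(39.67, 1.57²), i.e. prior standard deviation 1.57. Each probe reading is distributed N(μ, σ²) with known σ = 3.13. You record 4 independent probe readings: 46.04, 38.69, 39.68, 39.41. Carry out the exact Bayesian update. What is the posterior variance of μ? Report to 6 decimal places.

For Normal data with known variance σ², a Normal(μ₀, σ₀²) prior on μ is conjugate. Posterior precision = 1/σ₀² + n/σ²; posterior mean is the precision-weighted average of μ₀ and x̄.
σ₀² = 1.57² = 2.4649, σ² = 3.13² = 9.7969; σ² + n·σ₀² = 9.7969 + 4·2.4649 = 19.6565.
Posterior precision = 1/σ₀² + n/σ² = 1/2.4649 + 4/9.7969 = (σ² + n·σ₀²)/(σ₀²σ²) = 19.6565/(2.4649·9.7969); posterior variance σₙ² = σ₀²σ²/(σ² + n·σ₀²) = 2.4649·9.7969/19.6565 = 1.228519.

1.228519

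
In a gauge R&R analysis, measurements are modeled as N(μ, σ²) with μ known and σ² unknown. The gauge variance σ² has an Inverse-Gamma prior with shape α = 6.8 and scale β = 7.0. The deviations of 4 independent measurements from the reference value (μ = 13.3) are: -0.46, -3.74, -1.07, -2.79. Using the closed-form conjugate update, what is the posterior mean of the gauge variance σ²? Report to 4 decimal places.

2.3800

With known mean μ and an Inverse-Gamma(α, β) prior on σ², the Normal likelihood is conjugate: posterior is Inv-Gamma(α + n/2, β + Σ(xᵢ−μ)²/2).
Σ(xᵢ−μ)² = (-0.46)² + (-3.74)² + (-1.07)² + (-2.79)² = 23.1282.
Posterior: Inv-Gamma(6.8 + 4/2, 7.0 + 23.1282/2) = Inv-Gamma(8.80, 18.56410).
E[σ²|data] = β/(α−1) = 18.56410/7.80 = 2.3800.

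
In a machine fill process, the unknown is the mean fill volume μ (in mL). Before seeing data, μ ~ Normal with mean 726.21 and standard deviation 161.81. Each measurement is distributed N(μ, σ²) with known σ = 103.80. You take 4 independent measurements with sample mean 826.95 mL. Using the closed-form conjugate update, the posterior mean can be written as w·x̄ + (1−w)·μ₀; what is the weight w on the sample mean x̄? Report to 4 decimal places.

0.9067

For Normal data with known variance σ², a Normal(μ₀, σ₀²) prior on μ is conjugate. Posterior precision = 1/σ₀² + n/σ²; posterior mean is the precision-weighted average of μ₀ and x̄.
σ₀² = 161.81² = 26182.4761, σ² = 103.80² = 10774.44. Prior precision 1/σ₀² = 1/26182.4761; data precision n/σ² = 4/10774.44.
w = (n/σ²)/(1/σ₀² + n/σ²) = n·σ₀²/(σ² + n·σ₀²) = 4·26182.4761/(10774.44 + 4·26182.4761) = 104729.9044/115504.3444 = 0.9067.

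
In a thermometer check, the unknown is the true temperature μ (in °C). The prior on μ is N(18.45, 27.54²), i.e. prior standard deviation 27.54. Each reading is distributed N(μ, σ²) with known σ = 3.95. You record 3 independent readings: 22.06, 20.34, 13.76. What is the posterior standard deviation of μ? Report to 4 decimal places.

For Normal data with known variance σ², a Normal(μ₀, σ₀²) prior on μ is conjugate. Posterior precision = 1/σ₀² + n/σ²; posterior mean is the precision-weighted average of μ₀ and x̄.
σ₀² = 27.54² = 758.4516, σ² = 3.95² = 15.6025; σ² + n·σ₀² = 15.6025 + 3·758.4516 = 2290.9573.
Posterior precision = 1/σ₀² + n/σ² = 1/758.4516 + 3/15.6025 = (σ² + n·σ₀²)/(σ₀²σ²) = 2290.9573/(758.4516·15.6025); posterior variance σₙ² = σ₀²σ²/(σ² + n·σ₀²) = 758.4516·15.6025/2290.9573 = 5.165413.
Posterior SD = √σₙ² = √(758.4516·15.6025/2290.9573) = 2.2728.

2.2728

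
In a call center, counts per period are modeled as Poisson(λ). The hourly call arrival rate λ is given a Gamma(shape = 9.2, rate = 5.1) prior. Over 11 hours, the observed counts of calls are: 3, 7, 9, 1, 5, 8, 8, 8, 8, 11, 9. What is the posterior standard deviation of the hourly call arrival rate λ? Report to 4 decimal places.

0.5767

With a Gamma(shape α, rate β) prior, the Poisson likelihood is conjugate: the posterior is Gamma(α + ΣXᵢ, β + n).
Sum of counts S = 77 over n = 11 hours.
Posterior: Gamma(α+S, β+n) = Gamma(9.2+77, 5.1+11) = Gamma(86.2, 16.1).
SD = √α/β = √86.2/16.1 = 0.5767.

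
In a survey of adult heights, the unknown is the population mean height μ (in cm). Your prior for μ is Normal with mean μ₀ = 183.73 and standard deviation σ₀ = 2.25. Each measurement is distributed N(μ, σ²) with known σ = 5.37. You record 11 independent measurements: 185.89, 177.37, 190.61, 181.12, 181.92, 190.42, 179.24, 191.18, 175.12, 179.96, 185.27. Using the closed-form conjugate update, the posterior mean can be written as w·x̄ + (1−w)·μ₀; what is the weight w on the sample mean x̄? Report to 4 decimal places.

0.6588

For Normal data with known variance σ², a Normal(μ₀, σ₀²) prior on μ is conjugate. Posterior precision = 1/σ₀² + n/σ²; posterior mean is the precision-weighted average of μ₀ and x̄.
σ₀² = 2.25² = 5.0625, σ² = 5.37² = 28.8369. Prior precision 1/σ₀² = 1/5.0625; data precision n/σ² = 11/28.8369.
w = (n/σ²)/(1/σ₀² + n/σ²) = n·σ₀²/(σ² + n·σ₀²) = 11·5.0625/(28.8369 + 11·5.0625) = 55.6875/84.5244 = 0.6588.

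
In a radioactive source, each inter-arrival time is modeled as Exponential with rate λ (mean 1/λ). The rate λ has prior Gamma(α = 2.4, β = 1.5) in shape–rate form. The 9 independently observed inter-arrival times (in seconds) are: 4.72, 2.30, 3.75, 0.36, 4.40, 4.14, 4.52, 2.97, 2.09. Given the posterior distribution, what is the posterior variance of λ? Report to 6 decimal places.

0.012056

With a Gamma(shape α, rate β) prior on the exponential rate λ, the posterior after n observations with total T = Σxᵢ is Gamma(α+n, β+T).
Sum of observations T = 29.25 seconds; n = 9.
Posterior: Gamma(2.4+9, 1.5+29.25) = Gamma(11.4, 30.75).
Var = α/β² = 0.012056.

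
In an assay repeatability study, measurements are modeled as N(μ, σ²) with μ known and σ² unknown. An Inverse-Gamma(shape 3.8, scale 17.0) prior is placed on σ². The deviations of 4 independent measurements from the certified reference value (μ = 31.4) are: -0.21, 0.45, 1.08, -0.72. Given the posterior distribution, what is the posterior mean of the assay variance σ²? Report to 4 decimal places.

With known mean μ and an Inverse-Gamma(α, β) prior on σ², the Normal likelihood is conjugate: posterior is Inv-Gamma(α + n/2, β + Σ(xᵢ−μ)²/2).
Σ(xᵢ−μ)² = (-0.21)² + (0.45)² + (1.08)² + (-0.72)² = 1.9314.
Posterior: Inv-Gamma(3.8 + 4/2, 17.0 + 1.9314/2) = Inv-Gamma(5.80, 17.96570).
E[σ²|data] = β/(α−1) = 17.96570/4.80 = 3.7429.

3.7429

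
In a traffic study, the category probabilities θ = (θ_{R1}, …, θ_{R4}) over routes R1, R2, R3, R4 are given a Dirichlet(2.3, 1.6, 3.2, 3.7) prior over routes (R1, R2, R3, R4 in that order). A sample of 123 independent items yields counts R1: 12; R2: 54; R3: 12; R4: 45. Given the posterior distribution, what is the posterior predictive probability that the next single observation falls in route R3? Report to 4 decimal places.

0.1136

The Dirichlet prior is conjugate to the Multinomial likelihood: each posterior αⱼ = prior αⱼ + observed count nⱼ.
Posterior concentration: (14.3, 55.6, 15.2, 48.7), total = 133.8.
P(next = R3 | data) = α_{R3}/Σα = 0.1136.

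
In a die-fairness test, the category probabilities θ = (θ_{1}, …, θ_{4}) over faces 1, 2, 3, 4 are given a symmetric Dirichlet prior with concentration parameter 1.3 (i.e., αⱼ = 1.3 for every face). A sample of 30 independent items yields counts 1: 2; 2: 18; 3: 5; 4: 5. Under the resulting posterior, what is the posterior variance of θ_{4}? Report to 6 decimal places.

0.004059

The Dirichlet prior is conjugate to the Multinomial likelihood: each posterior αⱼ = prior αⱼ + observed count nⱼ.
Posterior concentration: (3.3, 19.3, 6.3, 6.3), total = 35.2.
Var[θ_j] = α_j(Σα−α_j)/((Σα)²(Σα+1)) = 6.3·28.9/(35.2²·36.2) = 0.004059.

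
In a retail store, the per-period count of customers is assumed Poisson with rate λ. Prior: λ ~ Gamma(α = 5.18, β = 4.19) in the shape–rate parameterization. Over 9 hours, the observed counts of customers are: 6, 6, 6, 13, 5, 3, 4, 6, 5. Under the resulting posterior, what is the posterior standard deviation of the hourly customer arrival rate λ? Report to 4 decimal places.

0.5832

With a Gamma(shape α, rate β) prior, the Poisson likelihood is conjugate: the posterior is Gamma(α + ΣXᵢ, β + n).
Sum of counts S = 54 over n = 9 hours.
Posterior: Gamma(α+S, β+n) = Gamma(5.18+54, 4.19+9) = Gamma(59.18, 13.19).
SD = √α/β = √59.18/13.19 = 0.5832.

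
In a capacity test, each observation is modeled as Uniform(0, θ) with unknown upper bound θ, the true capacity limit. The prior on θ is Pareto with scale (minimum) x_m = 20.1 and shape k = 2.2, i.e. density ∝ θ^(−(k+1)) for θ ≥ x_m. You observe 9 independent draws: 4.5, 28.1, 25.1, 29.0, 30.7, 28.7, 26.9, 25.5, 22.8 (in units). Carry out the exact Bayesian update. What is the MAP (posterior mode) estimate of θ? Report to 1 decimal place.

A Pareto(scale x_m, shape k) prior on the upper bound θ of Uniform(0, θ) is conjugate: posterior is Pareto(max(x_m, max xᵢ), k + n).
Sample maximum = 30.7; prior scale x_m = 20.1 → posterior scale = max = 30.7.
Posterior shape = 2.2 + 9 = 11.2.
The Pareto density is decreasing on [x_m, ∞), so the mode is x_m = 30.7.

30.7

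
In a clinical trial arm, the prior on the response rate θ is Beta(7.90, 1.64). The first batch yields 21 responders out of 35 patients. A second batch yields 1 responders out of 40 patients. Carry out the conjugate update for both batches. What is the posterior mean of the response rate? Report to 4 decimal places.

The Beta prior is conjugate to a Binomial/Bernoulli likelihood; the update adds successes to α and failures to β.
After batch 1: Beta(7.90+21, 1.64+14) = Beta(28.90, 15.64).
After batch 2: Beta(28.90+1, 15.64+39) = Beta(29.90, 54.64).
Posterior mean = α/(α+β) = 29.90/84.54 = 0.3537.

0.3537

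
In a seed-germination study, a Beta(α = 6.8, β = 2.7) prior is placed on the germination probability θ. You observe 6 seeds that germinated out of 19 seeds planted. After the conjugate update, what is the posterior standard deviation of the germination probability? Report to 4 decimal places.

0.0916

The Beta prior is conjugate to a Binomial/Bernoulli likelihood; the update adds successes to α and failures to β.
Posterior: Beta(α+k, β+n−k) = Beta(6.8+6, 2.7+13) = Beta(12.8, 15.7).
Var = αβ/((α+β)²(α+β+1)) = 12.8·15.7/(28.5²·29.5) = 0.00838683; SD = √0.00838683 = 0.0916.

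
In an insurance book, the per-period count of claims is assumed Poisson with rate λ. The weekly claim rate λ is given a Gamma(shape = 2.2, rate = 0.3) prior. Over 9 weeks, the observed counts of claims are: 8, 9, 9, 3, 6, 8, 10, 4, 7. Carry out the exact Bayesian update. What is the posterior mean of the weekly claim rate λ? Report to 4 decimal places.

With a Gamma(shape α, rate β) prior, the Poisson likelihood is conjugate: the posterior is Gamma(α + ΣXᵢ, β + n).
Sum of counts S = 64 over n = 9 weeks.
Posterior: Gamma(α+S, β+n) = Gamma(2.2+64, 0.3+9) = Gamma(66.2, 9.3).
Posterior mean = α/β = 66.2/9.3 = 7.1183.

7.1183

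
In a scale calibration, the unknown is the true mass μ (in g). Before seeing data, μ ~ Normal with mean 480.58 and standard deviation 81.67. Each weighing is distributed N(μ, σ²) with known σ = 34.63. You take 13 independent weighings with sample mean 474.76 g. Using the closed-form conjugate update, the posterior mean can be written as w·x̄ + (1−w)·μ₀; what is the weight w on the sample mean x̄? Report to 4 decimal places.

For Normal data with known variance σ², a Normal(μ₀, σ₀²) prior on μ is conjugate. Posterior precision = 1/σ₀² + n/σ²; posterior mean is the precision-weighted average of μ₀ and x̄.
σ₀² = 81.67² = 6669.9889, σ² = 34.63² = 1199.2369. Prior precision 1/σ₀² = 1/6669.9889; data precision n/σ² = 13/1199.2369.
w = (n/σ²)/(1/σ₀² + n/σ²) = n·σ₀²/(σ² + n·σ₀²) = 13·6669.9889/(1199.2369 + 13·6669.9889) = 86709.8557/87909.0926 = 0.9864.

0.9864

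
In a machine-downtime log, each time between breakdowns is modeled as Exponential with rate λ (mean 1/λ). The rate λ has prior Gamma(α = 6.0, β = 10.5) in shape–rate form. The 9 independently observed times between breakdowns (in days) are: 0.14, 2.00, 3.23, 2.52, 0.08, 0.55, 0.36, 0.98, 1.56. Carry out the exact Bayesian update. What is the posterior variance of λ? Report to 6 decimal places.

0.031218

With a Gamma(shape α, rate β) prior on the exponential rate λ, the posterior after n observations with total T = Σxᵢ is Gamma(α+n, β+T).
Sum of observations T = 11.42 days; n = 9.
Posterior: Gamma(6.0+9, 10.5+11.42) = Gamma(15.0, 21.92).
Var = α/β² = 0.031218.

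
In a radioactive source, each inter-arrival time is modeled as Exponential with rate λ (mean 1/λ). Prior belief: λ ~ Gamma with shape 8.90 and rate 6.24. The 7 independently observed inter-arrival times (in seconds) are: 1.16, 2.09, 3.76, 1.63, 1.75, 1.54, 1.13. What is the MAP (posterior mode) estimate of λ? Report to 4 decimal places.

With a Gamma(shape α, rate β) prior on the exponential rate λ, the posterior after n observations with total T = Σxᵢ is Gamma(α+n, β+T).
Sum of observations T = 13.06 seconds; n = 7.
Posterior: Gamma(8.90+7, 6.24+13.06) = Gamma(15.90, 19.30).
Mode = (α−1)/β = 0.7720.

0.7720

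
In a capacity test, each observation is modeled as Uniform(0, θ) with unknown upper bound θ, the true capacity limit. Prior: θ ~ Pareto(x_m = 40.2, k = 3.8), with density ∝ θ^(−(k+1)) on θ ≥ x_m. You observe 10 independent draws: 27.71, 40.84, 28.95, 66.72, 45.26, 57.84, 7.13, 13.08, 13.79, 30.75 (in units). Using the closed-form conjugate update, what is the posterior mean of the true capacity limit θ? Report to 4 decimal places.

A Pareto(scale x_m, shape k) prior on the upper bound θ of Uniform(0, θ) is conjugate: posterior is Pareto(max(x_m, max xᵢ), k + n).
Sample maximum = 66.72; prior scale x_m = 40.2 → posterior scale = max = 66.72.
Posterior shape = 3.8 + 10 = 13.8.
E[θ|data] = k·x_m/(k−1) = 13.8·66.72/12.8 = 71.9325.

71.9325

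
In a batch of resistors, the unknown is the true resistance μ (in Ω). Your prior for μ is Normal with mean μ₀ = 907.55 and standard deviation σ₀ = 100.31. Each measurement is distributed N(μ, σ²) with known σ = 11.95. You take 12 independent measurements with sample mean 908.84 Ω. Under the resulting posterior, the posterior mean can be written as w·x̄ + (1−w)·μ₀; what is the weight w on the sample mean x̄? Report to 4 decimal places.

0.9988

For Normal data with known variance σ², a Normal(μ₀, σ₀²) prior on μ is conjugate. Posterior precision = 1/σ₀² + n/σ²; posterior mean is the precision-weighted average of μ₀ and x̄.
σ₀² = 100.31² = 10062.0961, σ² = 11.95² = 142.8025. Prior precision 1/σ₀² = 1/10062.0961; data precision n/σ² = 12/142.8025.
w = (n/σ²)/(1/σ₀² + n/σ²) = n·σ₀²/(σ² + n·σ₀²) = 12·10062.0961/(142.8025 + 12·10062.0961) = 120745.1532/120887.9557 = 0.9988.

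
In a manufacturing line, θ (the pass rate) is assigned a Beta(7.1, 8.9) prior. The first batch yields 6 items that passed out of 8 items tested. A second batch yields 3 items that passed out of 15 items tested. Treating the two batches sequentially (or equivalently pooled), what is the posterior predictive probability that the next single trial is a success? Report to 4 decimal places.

The Beta prior is conjugate to a Binomial/Bernoulli likelihood; the update adds successes to α and failures to β.
After batch 1: Beta(7.1+6, 8.9+2) = Beta(13.1, 10.9).
After batch 2: Beta(13.1+3, 10.9+12) = Beta(16.1, 22.9).
For a single future Bernoulli trial, P(success | data) = α/(α+β) = 0.4128.

0.4128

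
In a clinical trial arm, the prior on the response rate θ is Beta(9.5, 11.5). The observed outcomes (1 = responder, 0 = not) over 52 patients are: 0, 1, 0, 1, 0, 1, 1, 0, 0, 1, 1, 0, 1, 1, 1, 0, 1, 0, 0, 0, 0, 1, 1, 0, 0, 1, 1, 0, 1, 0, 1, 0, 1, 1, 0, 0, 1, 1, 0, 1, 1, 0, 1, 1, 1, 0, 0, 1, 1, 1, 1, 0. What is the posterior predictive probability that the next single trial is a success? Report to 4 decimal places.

0.5274

The Beta prior is conjugate to a Binomial/Bernoulli likelihood; the update adds successes to α and failures to β.
Posterior: Beta(α+k, β+n−k) = Beta(9.5+29, 11.5+23) = Beta(38.5, 34.5).
For a single future Bernoulli trial, P(success | data) = α/(α+β) = 0.5274.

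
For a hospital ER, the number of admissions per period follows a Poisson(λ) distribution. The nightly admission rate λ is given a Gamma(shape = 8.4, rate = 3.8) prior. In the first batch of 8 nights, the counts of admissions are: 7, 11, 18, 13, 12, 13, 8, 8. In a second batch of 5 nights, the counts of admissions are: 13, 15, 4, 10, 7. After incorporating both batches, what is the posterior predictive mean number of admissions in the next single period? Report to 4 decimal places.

With a Gamma(shape α, rate β) prior, the Poisson likelihood is conjugate: the posterior is Gamma(α + ΣXᵢ, β + n).
Batch 1: sum of counts S = 90 over n = 8 nights.
After batch 1: Gamma(α+S, β+n) = Gamma(8.4+90, 3.8+8) = Gamma(98.4, 11.8).
Batch 2: sum of counts S = 49 over n = 5 nights.
After batch 2: Gamma(α+S, β+n) = Gamma(98.4+49, 11.8+5) = Gamma(147.4, 16.8).
The predictive distribution for one future period is NegBinom with mean α/β = 8.7738.

8.7738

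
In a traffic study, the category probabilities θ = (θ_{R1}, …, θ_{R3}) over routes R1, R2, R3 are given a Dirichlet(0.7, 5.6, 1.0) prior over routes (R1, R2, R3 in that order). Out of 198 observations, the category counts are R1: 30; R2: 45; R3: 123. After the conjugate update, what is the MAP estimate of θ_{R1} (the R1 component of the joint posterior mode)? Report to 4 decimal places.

0.1468

The Dirichlet prior is conjugate to the Multinomial likelihood: each posterior αⱼ = prior αⱼ + observed count nⱼ.
Posterior concentration: (30.7, 50.6, 124.0), total = 205.3.
Joint mode component: (α_{R1}−1)/(Σα−K) = 29.7/202.3 = 0.1468.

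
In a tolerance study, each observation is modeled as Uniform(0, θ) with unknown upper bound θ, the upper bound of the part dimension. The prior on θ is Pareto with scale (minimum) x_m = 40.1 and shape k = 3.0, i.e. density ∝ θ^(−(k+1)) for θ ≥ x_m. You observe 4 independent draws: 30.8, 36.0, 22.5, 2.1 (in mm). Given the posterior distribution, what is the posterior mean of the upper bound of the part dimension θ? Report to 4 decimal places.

A Pareto(scale x_m, shape k) prior on the upper bound θ of Uniform(0, θ) is conjugate: posterior is Pareto(max(x_m, max xᵢ), k + n).
Sample maximum = 36.0; prior scale x_m = 40.1 → posterior scale = max = 40.1.
Posterior shape = 3.0 + 4 = 7.0.
E[θ|data] = k·x_m/(k−1) = 7.0·40.1/6.0 = 46.7833.

46.7833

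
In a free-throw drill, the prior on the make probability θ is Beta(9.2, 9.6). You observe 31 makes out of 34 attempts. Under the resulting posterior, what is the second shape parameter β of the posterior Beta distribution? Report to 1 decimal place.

The Beta prior is conjugate to a Binomial/Bernoulli likelihood; the update adds successes to α and failures to β.
Posterior: Beta(α+k, β+n−k) = Beta(9.2+31, 9.6+3) = Beta(40.2, 12.6).
Posterior β = 12.6.

12.6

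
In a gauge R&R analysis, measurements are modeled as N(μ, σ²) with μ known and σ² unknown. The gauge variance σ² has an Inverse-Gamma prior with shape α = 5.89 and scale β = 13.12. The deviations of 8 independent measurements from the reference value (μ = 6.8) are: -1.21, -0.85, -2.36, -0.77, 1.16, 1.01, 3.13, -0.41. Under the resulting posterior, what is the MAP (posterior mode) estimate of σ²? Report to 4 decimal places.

2.1543

With known mean μ and an Inverse-Gamma(α, β) prior on σ², the Normal likelihood is conjugate: posterior is Inv-Gamma(α + n/2, β + Σ(xᵢ−μ)²/2).
Σ(xᵢ−μ)² = (-1.21)² + (-0.85)² + (-2.36)² + (-0.77)² + (1.16)² + (1.01)² + (3.13)² + (-0.41)² = 20.6798.
Posterior: Inv-Gamma(5.89 + 8/2, 13.12 + 20.6798/2) = Inv-Gamma(9.89, 23.45990).
Mode = β/(α+1) = 23.45990/10.89 = 2.1543.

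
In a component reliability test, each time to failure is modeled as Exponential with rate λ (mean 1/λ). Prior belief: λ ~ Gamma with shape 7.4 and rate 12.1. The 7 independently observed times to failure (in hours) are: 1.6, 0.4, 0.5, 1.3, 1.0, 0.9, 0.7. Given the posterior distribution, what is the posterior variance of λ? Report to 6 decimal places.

0.042075

With a Gamma(shape α, rate β) prior on the exponential rate λ, the posterior after n observations with total T = Σxᵢ is Gamma(α+n, β+T).
Sum of observations T = 6.4 hours; n = 7.
Posterior: Gamma(7.4+7, 12.1+6.4) = Gamma(14.4, 18.5).
Var = α/β² = 0.042075.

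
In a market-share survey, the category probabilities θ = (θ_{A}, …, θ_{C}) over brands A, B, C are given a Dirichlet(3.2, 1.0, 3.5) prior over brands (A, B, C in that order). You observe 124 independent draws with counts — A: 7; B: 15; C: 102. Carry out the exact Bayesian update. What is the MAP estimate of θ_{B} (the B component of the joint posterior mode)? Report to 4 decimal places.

The Dirichlet prior is conjugate to the Multinomial likelihood: each posterior αⱼ = prior αⱼ + observed count nⱼ.
Posterior concentration: (10.2, 16.0, 105.5), total = 131.7.
Joint mode component: (α_{B}−1)/(Σα−K) = 15.0/128.7 = 0.1166.

0.1166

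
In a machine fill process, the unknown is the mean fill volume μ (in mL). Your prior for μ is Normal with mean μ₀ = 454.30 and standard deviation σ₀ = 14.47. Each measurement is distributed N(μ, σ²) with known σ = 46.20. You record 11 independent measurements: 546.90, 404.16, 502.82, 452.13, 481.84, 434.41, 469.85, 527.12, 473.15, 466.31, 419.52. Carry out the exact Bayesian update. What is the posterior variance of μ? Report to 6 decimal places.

100.709383

For Normal data with known variance σ², a Normal(μ₀, σ₀²) prior on μ is conjugate. Posterior precision = 1/σ₀² + n/σ²; posterior mean is the precision-weighted average of μ₀ and x̄.
σ₀² = 14.47² = 209.3809, σ² = 46.20² = 2134.44; σ² + n·σ₀² = 2134.44 + 11·209.3809 = 4437.6299.
Posterior precision = 1/σ₀² + n/σ² = 1/209.3809 + 11/2134.44 = (σ² + n·σ₀²)/(σ₀²σ²) = 4437.6299/(209.3809·2134.44); posterior variance σₙ² = σ₀²σ²/(σ² + n·σ₀²) = 209.3809·2134.44/4437.6299 = 100.709383.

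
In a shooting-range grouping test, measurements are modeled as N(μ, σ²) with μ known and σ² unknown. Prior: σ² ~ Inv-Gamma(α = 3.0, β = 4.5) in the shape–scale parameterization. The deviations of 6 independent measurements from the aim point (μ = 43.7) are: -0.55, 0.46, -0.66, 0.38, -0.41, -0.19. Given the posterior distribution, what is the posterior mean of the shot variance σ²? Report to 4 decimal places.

With known mean μ and an Inverse-Gamma(α, β) prior on σ², the Normal likelihood is conjugate: posterior is Inv-Gamma(α + n/2, β + Σ(xᵢ−μ)²/2).
Σ(xᵢ−μ)² = (-0.55)² + (0.46)² + (-0.66)² + (0.38)² + (-0.41)² + (-0.19)² = 1.2983.
Posterior: Inv-Gamma(3.0 + 6/2, 4.5 + 1.2983/2) = Inv-Gamma(6.00, 5.14915).
E[σ²|data] = β/(α−1) = 5.14915/5.00 = 1.0298.

1.0298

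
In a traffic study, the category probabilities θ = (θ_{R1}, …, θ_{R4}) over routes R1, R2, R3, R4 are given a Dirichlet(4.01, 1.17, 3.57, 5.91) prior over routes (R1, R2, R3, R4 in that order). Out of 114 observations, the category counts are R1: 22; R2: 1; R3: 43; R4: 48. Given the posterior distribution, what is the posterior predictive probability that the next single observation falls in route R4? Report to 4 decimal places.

0.4190

The Dirichlet prior is conjugate to the Multinomial likelihood: each posterior αⱼ = prior αⱼ + observed count nⱼ.
Posterior concentration: (26.01, 2.17, 46.57, 53.91), total = 128.66.
P(next = R4 | data) = α_{R4}/Σα = 0.4190.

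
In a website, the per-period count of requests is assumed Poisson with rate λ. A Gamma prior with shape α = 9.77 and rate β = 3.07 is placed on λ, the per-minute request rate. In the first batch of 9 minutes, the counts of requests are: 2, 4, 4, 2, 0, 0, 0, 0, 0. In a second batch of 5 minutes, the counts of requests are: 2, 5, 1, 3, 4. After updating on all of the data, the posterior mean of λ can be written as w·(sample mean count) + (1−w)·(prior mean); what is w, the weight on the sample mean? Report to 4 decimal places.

0.8202

With a Gamma(shape α, rate β) prior, the Poisson likelihood is conjugate: the posterior is Gamma(α + ΣXᵢ, β + n).
Total number of minutes: n = 9 + 5 = 14.
Posterior mean = (α₀+S)/(β₀+n) = [n/(β₀+n)]·(S/n) + [β₀/(β₀+n)]·(α₀/β₀), so only n and β₀ enter the weight.
Weight on data w = n/(β₀+n) = 14/(3.07+14) = 14/17.07 = 0.8202.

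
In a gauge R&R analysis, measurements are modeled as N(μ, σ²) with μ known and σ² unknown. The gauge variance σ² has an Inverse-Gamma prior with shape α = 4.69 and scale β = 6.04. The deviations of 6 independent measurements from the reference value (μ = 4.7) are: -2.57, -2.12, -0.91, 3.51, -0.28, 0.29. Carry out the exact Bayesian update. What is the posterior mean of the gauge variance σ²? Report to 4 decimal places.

With known mean μ and an Inverse-Gamma(α, β) prior on σ², the Normal likelihood is conjugate: posterior is Inv-Gamma(α + n/2, β + Σ(xᵢ−μ)²/2).
Σ(xᵢ−μ)² = (-2.57)² + (-2.12)² + (-0.91)² + (3.51)² + (-0.28)² + (0.29)² = 24.4100.
Posterior: Inv-Gamma(4.69 + 6/2, 6.04 + 24.4100/2) = Inv-Gamma(7.69, 18.24500).
E[σ²|data] = β/(α−1) = 18.24500/6.69 = 2.7272.

2.7272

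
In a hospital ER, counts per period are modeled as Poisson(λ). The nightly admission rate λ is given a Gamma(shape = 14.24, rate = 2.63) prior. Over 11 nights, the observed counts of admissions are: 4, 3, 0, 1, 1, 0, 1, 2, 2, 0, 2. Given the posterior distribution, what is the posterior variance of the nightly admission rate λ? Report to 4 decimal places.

0.1628

With a Gamma(shape α, rate β) prior, the Poisson likelihood is conjugate: the posterior is Gamma(α + ΣXᵢ, β + n).
Sum of counts S = 16 over n = 11 nights.
Posterior: Gamma(α+S, β+n) = Gamma(14.24+16, 2.63+11) = Gamma(30.24, 13.63).
Var = α/β² = 30.24/13.63² = 0.1628.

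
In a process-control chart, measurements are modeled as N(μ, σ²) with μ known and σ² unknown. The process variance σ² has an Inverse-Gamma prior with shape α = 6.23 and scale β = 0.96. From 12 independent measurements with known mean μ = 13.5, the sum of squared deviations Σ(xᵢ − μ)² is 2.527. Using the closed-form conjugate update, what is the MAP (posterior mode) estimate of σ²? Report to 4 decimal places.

With known mean μ and an Inverse-Gamma(α, β) prior on σ², the Normal likelihood is conjugate: posterior is Inv-Gamma(α + n/2, β + Σ(xᵢ−μ)²/2).
Posterior: Inv-Gamma(6.23 + 12/2, 0.96 + 2.527/2) = Inv-Gamma(12.23, 2.2235).
Mode = β/(α+1) = 2.2235/13.23 = 0.1681.

0.1681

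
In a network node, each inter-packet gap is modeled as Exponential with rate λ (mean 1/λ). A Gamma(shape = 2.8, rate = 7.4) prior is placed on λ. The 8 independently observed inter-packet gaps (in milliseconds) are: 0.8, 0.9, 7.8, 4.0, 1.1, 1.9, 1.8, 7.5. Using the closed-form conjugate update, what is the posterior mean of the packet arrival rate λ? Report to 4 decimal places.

With a Gamma(shape α, rate β) prior on the exponential rate λ, the posterior after n observations with total T = Σxᵢ is Gamma(α+n, β+T).
Sum of observations T = 25.8 milliseconds; n = 8.
Posterior: Gamma(2.8+8, 7.4+25.8) = Gamma(10.8, 33.2).
Posterior mean of λ = α/β = 10.8/33.2 = 0.3253.

0.3253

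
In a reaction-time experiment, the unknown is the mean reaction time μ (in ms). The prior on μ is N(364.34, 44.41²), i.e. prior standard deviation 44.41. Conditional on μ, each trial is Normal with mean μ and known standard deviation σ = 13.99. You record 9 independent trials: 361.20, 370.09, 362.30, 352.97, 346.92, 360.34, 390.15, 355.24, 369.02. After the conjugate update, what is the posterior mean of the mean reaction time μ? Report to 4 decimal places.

363.1498

For Normal data with known variance σ², a Normal(μ₀, σ₀²) prior on μ is conjugate. Posterior precision = 1/σ₀² + n/σ²; posterior mean is the precision-weighted average of μ₀ and x̄.
Σxᵢ = 361.20 + 370.09 + 362.30 + 352.97 + 346.92 + 360.34 + 390.15 + 355.24 + 369.02 = 3268.23, so n·x̄ = 3268.23.
σ₀² = 44.41² = 1972.2481, σ² = 13.99² = 195.7201; σ² + n·σ₀² = 195.7201 + 9·1972.2481 = 17945.953.
Posterior mean = (μ₀/σ₀² + n·x̄/σ²)/(1/σ₀² + n/σ²) = (σ²·μ₀ + σ₀²·n·x̄)/(σ² + n·σ₀²) = (195.7201·364.34 + 1972.2481·3268.23)/17945.953 = 6517069.069097/17945.953 = 363.1498.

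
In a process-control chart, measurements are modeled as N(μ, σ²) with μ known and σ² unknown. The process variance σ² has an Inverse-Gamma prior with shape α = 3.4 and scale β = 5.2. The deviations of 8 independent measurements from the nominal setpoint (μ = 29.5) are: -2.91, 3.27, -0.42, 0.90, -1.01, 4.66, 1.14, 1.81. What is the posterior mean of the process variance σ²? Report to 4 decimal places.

With known mean μ and an Inverse-Gamma(α, β) prior on σ², the Normal likelihood is conjugate: posterior is Inv-Gamma(α + n/2, β + Σ(xᵢ−μ)²/2).
Σ(xᵢ−μ)² = (-2.91)² + (3.27)² + (-0.42)² + (0.90)² + (-1.01)² + (4.66)² + (1.14)² + (1.81)² = 47.4588.
Posterior: Inv-Gamma(3.4 + 8/2, 5.2 + 47.4588/2) = Inv-Gamma(7.40, 28.92940).
E[σ²|data] = β/(α−1) = 28.92940/6.40 = 4.5202.

4.5202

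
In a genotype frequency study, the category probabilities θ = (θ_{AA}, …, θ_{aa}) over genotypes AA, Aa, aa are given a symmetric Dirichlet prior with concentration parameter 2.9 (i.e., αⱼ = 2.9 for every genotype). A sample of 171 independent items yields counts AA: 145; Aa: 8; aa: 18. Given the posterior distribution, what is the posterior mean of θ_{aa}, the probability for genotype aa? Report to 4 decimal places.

0.1163

The Dirichlet prior is conjugate to the Multinomial likelihood: each posterior αⱼ = prior αⱼ + observed count nⱼ.
Posterior concentration: (147.9, 10.9, 20.9), total = 179.7.
E[θ_{aa}|data] = α_{aa}/Σα = 20.9/179.7 = 0.1163.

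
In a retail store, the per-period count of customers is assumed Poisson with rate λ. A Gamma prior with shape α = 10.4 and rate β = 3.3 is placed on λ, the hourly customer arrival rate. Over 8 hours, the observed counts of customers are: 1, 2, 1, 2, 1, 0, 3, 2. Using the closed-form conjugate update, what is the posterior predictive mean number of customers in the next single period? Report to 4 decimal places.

1.9823

With a Gamma(shape α, rate β) prior, the Poisson likelihood is conjugate: the posterior is Gamma(α + ΣXᵢ, β + n).
Sum of counts S = 12 over n = 8 hours.
Posterior: Gamma(α+S, β+n) = Gamma(10.4+12, 3.3+8) = Gamma(22.4, 11.3).
The predictive distribution for one future period is NegBinom with mean α/β = 1.9823.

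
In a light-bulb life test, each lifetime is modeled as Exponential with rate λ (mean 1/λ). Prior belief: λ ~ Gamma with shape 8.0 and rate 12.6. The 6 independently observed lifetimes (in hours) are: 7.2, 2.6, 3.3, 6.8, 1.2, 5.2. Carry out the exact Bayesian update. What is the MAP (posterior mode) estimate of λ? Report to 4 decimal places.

With a Gamma(shape α, rate β) prior on the exponential rate λ, the posterior after n observations with total T = Σxᵢ is Gamma(α+n, β+T).
Sum of observations T = 26.3 hours; n = 6.
Posterior: Gamma(8.0+6, 12.6+26.3) = Gamma(14.0, 38.9).
Mode = (α−1)/β = 0.3342.

0.3342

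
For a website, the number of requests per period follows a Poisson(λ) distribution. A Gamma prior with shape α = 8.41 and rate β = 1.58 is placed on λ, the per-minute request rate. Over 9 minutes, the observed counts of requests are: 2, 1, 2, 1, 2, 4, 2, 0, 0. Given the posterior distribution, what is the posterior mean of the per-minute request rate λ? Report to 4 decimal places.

2.1181

With a Gamma(shape α, rate β) prior, the Poisson likelihood is conjugate: the posterior is Gamma(α + ΣXᵢ, β + n).
Sum of counts S = 14 over n = 9 minutes.
Posterior: Gamma(α+S, β+n) = Gamma(8.41+14, 1.58+9) = Gamma(22.41, 10.58).
Posterior mean = α/β = 22.41/10.58 = 2.1181.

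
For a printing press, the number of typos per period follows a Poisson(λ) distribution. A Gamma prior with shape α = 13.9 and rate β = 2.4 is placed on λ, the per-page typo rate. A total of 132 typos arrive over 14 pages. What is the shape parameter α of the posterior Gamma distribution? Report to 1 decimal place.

145.9

With a Gamma(shape α, rate β) prior, the Poisson likelihood is conjugate: the posterior is Gamma(α + ΣXᵢ, β + n).
Posterior: Gamma(α+S, β+n) = Gamma(13.9+132, 2.4+14) = Gamma(145.9, 16.4).
Posterior α = 145.9.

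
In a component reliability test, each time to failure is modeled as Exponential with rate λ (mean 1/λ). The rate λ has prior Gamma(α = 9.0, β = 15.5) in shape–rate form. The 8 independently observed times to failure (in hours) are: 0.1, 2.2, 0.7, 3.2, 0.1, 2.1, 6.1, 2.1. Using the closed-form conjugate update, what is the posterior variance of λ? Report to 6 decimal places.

With a Gamma(shape α, rate β) prior on the exponential rate λ, the posterior after n observations with total T = Σxᵢ is Gamma(α+n, β+T).
Sum of observations T = 16.6 hours; n = 8.
Posterior: Gamma(9.0+8, 15.5+16.6) = Gamma(17.0, 32.1).
Var = α/β² = 0.016498.

0.016498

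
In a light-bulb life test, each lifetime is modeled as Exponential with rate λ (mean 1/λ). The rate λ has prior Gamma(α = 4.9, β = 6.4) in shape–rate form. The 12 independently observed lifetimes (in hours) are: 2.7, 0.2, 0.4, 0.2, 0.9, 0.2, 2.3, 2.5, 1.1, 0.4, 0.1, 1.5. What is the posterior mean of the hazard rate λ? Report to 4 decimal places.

With a Gamma(shape α, rate β) prior on the exponential rate λ, the posterior after n observations with total T = Σxᵢ is Gamma(α+n, β+T).
Sum of observations T = 12.5 hours; n = 12.
Posterior: Gamma(4.9+12, 6.4+12.5) = Gamma(16.9, 18.9).
Posterior mean of λ = α/β = 16.9/18.9 = 0.8942.

0.8942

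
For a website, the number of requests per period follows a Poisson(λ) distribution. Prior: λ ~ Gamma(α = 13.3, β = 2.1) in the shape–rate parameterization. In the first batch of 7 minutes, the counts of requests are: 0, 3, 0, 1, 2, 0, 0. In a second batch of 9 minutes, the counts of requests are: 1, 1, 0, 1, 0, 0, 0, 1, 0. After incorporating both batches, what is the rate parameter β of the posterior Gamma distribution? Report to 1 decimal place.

18.1

With a Gamma(shape α, rate β) prior, the Poisson likelihood is conjugate: the posterior is Gamma(α + ΣXᵢ, β + n).
Batch 1: sum of counts S = 6 over n = 7 minutes.
After batch 1: Gamma(α+S, β+n) = Gamma(13.3+6, 2.1+7) = Gamma(19.3, 9.1).
Batch 2: sum of counts S = 4 over n = 9 minutes.
After batch 2: Gamma(α+S, β+n) = Gamma(19.3+4, 9.1+9) = Gamma(23.3, 18.1).
Posterior β = 18.1.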